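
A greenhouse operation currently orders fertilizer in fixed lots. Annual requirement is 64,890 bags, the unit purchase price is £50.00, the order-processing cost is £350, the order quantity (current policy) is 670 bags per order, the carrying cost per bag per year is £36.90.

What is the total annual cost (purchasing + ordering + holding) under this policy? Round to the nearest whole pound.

Annual ordering cost = (D/Q)·S = (64,890/670) × 350 = £33,897.76
Annual holding cost  = (Q/2)·H = (670/2) × 36.9 = £12,361.50
Purchase cost = D·C = 64,890 × 50 = £3,244,500.00
Total = £33,897.76 + £12,361.50 + £3,244,500.00 = £3,290,759.26

£3,290,759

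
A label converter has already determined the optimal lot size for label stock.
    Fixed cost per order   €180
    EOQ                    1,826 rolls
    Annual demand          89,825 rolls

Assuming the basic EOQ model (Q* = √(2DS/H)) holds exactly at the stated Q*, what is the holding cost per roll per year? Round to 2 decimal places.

€9.70

EOQ relation: Q² = 2DS/H, so rearrange for the unknown.
H = 2DS / Q² = 2 × 89,825 × 180 / 1,826² = 9.6984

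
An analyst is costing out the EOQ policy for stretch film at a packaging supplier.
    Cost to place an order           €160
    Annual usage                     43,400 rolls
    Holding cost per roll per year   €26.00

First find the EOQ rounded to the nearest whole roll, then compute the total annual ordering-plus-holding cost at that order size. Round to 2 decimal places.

Optimal lot size Q* = (2 × 43,400 × €160 / €26)^½ ≈ 730.86 → Q = 731 rolls
Annual ordering cost = (D/Q)·S = (43,400/731) × 160 = €9,499.32
Annual holding cost  = (Q/2)·H = (731/2) × 26 = €9,503.00
Total = €9,499.32 + €9,503.00 = €19,002.32

€19,002.32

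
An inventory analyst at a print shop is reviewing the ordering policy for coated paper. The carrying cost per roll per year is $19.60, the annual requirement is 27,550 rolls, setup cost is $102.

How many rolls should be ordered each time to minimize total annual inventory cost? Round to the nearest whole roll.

535 rolls

Optimal lot size Q* = (2 × 27,550 × $102 / $19.6)^½ ≈ 535.49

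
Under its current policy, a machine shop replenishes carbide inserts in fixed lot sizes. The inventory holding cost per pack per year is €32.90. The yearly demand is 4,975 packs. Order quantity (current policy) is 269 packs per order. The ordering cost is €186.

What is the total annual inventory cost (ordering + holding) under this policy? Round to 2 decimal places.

Annual ordering cost = (D/Q)·S = (4,975/269) × 186 = €3,439.96
Annual holding cost  = (Q/2)·H = (269/2) × 32.9 = €4,425.05
Total = €3,439.96 + €4,425.05 = €7,865.01

€7,865.01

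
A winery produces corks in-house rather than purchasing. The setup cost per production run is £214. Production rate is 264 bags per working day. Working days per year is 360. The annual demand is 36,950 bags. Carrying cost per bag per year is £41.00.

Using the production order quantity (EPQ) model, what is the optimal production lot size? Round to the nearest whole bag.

794 bags

Daily demand d = 36,950/360 = 102.639; p = 264; 1 − d/p = 0.61122
EPQ = √(2DS / (H(1 − d/p)))
    = √(2 × 36,950 × 214 / (41 × 0.61122)) ≈ 794.40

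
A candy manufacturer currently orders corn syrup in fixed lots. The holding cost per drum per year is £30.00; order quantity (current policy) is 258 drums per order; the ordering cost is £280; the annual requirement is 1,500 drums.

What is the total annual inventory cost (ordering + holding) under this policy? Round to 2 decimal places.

Annual ordering cost = (D/Q)·S = (1,500/258) × 280 = £1,627.91
Annual holding cost  = (Q/2)·H = (258/2) × 30 = £3,870.00
Total = £1,627.91 + £3,870.00 = £5,497.91

£5,497.91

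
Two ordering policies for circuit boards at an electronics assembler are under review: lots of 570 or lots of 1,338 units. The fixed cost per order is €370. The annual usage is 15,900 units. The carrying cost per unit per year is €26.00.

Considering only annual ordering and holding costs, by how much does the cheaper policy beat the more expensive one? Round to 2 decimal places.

Annual cost at Q: ordering D·S/Q plus holding Q·H/2.
TC(570) = (15,900/570)×370 + (570/2)×26 = €17,731.05
TC(1,338) = (15,900/1,338)×370 + (1,338/2)×26 = €21,790.86
|ΔTC| = |€17,731.05 − €21,790.86| = €4,059.81

€4,059.81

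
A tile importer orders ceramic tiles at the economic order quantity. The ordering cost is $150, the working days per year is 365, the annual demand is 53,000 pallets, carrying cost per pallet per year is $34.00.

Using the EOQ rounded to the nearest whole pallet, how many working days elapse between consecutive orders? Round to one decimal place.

4.7 days

Q* = √(2·D·S / H) = √(2·53,000·150 / 34) = √467,647.1 ≈ 683.85 → Q = 684 pallets
Days between orders = 365 / (D/Q) = 365 / 77.485 ≈ 4.711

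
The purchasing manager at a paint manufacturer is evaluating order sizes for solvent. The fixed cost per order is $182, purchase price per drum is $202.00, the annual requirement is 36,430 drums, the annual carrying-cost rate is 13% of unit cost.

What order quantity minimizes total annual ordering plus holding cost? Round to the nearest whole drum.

711 drums

Holding cost per drum per year: H = 13% × $202 = $26.2600
Optimal lot size Q* = (2 × 36,430 × $182 / $26.26)^½ ≈ 710.61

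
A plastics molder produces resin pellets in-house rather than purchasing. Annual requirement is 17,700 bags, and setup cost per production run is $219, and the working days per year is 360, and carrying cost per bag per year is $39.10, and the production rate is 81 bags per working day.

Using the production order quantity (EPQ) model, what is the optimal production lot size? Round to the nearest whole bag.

710 bags

Daily demand d = 17,700/360 = 49.167; p = 81; 1 − d/p = 0.39300
EPQ = √(2DS / (H(1 − d/p)))
    = √(2 × 17,700 × 219 / (39.1 × 0.39300)) ≈ 710.29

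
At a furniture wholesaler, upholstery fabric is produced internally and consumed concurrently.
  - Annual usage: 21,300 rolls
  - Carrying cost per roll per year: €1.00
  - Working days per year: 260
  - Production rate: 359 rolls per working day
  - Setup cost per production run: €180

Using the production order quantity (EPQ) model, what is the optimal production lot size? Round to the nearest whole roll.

Daily demand d = 21,300/260 = 81.923; p = 359; 1 − d/p = 0.77180
EPQ = √(2DS / (H(1 − d/p)))
    = √(2 × 21,300 × 180 / (1 × 0.77180)) ≈ 3,152.01

3,152 rolls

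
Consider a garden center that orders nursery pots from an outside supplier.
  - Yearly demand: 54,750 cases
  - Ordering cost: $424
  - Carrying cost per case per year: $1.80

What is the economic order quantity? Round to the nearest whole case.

Optimal lot size Q* = (2 × 54,750 × $424 / $1.8)^½ ≈ 5,078.71

5,079 cases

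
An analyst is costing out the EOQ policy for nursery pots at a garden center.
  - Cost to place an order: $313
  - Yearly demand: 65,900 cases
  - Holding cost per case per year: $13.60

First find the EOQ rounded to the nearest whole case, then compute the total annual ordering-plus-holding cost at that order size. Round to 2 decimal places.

$23,686.42

Optimal lot size Q* = (2 × 65,900 × $313 / $13.6)^½ ≈ 1,741.65 → Q = 1,742 cases
Orders/yr = 65,900/1,742 = 37.830; ordering cost = 37.830 × $313 = $11,840.82
Average inventory = 1,742/2 = 871; holding cost = 871 × $13.6 = $11,845.60
Total = $11,840.82 + $11,845.60 = $23,686.42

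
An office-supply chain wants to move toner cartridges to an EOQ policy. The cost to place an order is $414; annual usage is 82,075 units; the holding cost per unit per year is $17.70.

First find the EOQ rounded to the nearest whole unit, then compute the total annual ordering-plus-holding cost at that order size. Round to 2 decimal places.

Q* = √(2·D·S / H) = √(2·82,075·414 / 17.7) = √3,839,440.7 ≈ 1,959.45 → Q = 1,959 units
Orders/yr = 82,075/1,959 = 41.896; ordering cost = 41.896 × $414 = $17,345.10
Average inventory = 1,959/2 = 979.5; holding cost = 979.5 × $17.7 = $17,337.15
Total = $17,345.10 + $17,337.15 = $34,682.25

$34,682.25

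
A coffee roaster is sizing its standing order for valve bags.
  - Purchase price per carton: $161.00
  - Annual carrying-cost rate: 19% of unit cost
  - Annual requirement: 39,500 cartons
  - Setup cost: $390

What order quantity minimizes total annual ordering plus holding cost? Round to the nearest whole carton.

H = i·C = 0.19 × $161 = $30.5900 per carton-year
Optimal lot size Q* = (2 × 39,500 × $390 / $30.59)^½ ≈ 1,003.59

1,004 cartons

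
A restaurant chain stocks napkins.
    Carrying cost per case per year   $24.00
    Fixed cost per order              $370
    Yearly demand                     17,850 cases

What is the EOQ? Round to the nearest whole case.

2DS/H = 2·17,850·370/24 = 550,375.00
EOQ = √550,375.00 ≈ 741.87

742 cases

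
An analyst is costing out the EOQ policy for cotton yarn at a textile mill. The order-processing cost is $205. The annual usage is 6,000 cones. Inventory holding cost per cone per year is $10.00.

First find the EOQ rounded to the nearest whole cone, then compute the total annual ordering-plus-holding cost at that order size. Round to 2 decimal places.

$4,959.84

EOQ = √(2DS/H) = √(2 × 6,000 × 205 / 10)
    = √(246,000.00) ≈ 495.98 → Q = 496 cones
Orders/yr = 6,000/496 = 12.097; ordering cost = 12.097 × $205 = $2,479.84
Average inventory = 496/2 = 248; holding cost = 248 × $10 = $2,480.00
Total = $2,479.84 + $2,480.00 = $4,959.84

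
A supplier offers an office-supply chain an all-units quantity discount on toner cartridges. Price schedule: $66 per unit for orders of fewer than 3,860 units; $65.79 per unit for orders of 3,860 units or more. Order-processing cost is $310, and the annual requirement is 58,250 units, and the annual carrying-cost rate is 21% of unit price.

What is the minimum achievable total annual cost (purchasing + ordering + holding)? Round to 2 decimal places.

$3,863,610.30

H₁ = 21%×$66 = $13.8600;  H₂ = 21%×$65.79 = $13.8159
EOQ₁ = √(2×58,250×310/13.8600) = 1,614.22  (< 3,860, feasible at tier 1)
EOQ₂ = √(2×58,250×310/13.8159) = 1,616.79  (< 3,860 → use Q = 3,860 at tier-2 price)
TC(tier 1 (EOQ₁), Q≈1,614.2) = $3,866,873.06
TC(tier 2, Q≈3,860.0) = $3,863,610.30
Minimum at tier 2: $3,863,610.30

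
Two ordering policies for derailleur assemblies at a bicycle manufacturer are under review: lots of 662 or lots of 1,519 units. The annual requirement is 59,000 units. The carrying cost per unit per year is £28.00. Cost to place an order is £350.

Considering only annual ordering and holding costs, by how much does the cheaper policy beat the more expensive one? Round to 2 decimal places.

£5,600.88

Annual cost at Q: ordering D·S/Q plus holding Q·H/2.
TC(662) = (59,000/662)×350 + (662/2)×28 = £40,461.35
TC(1,519) = (59,000/1,519)×350 + (1,519/2)×28 = £34,860.47
Cheaper: Q = 1,519.  Difference = £5,600.88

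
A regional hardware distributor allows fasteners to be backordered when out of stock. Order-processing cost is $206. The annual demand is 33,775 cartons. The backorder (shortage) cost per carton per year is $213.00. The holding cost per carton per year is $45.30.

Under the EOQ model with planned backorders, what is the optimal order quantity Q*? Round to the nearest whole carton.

610 cartons

Q* = √(2DS/H) · √((H + b)/b)
   = √(2 × 33,775 × 206 / 45.3) · √((45.3 + 213) / 213)
   = 554.239 × 1.1012 ≈ 610.34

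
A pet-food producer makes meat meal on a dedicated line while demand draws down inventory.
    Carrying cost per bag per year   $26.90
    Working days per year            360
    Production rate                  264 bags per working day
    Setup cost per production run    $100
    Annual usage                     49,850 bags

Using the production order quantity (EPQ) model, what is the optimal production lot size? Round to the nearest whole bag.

Daily demand d = 49,850/360 = 138.472; p = 264; 1 − d/p = 0.47548
EPQ = √(2DS / (H(1 − d/p)))
    = √(2 × 49,850 × 100 / (26.9 × 0.47548)) ≈ 882.88

883 bags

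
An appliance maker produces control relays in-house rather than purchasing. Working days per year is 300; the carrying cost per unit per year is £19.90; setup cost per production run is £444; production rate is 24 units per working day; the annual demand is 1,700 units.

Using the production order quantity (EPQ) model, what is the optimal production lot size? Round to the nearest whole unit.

d = 1,700/300 = 5.6667 units/day;  effective holding cost H(1 − d/p) = 19.9·(1 − 5.6667/24) = 15.20139
Q* = √(2DS / H_eff) = √(2·1,700·444 / 15.20139) ≈ 315.13

315 units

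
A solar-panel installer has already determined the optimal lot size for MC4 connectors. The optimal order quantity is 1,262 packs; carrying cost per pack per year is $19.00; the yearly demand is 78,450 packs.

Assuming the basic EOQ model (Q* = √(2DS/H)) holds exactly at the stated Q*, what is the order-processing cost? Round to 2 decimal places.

From Q* = √(2DS/H) ⇒ Q*² = 2DS/H.
S = Q²H / (2D) = 1,262² × 19 / (2 × 78,450) = 192.8632

$192.86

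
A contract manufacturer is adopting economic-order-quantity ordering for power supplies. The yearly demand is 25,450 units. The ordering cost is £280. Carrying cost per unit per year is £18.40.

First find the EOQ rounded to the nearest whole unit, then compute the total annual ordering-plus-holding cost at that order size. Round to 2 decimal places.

£16,193.73

Q* = √(2·D·S / H) = √(2·25,450·280 / 18.4) = √774,565.2 ≈ 880.09 → Q = 880 units
Orders/yr = 25,450/880 = 28.920; ordering cost = 28.920 × £280 = £8,097.73
Average inventory = 880/2 = 440; holding cost = 440 × £18.4 = £8,096.00
Total = £8,097.73 + £8,096.00 = £16,193.73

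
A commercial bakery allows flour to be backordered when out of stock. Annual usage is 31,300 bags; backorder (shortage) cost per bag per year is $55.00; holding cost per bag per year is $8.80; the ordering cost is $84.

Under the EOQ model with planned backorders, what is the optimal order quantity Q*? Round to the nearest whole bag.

Basic EOQ = √(2·31,300·84/8.8) = 773.011
Backorder adjustment √((H+b)/b) = √((8.8+55)/55) = 1.0770
Q* = 773.011 × 1.0770 ≈ 832.56

833 bags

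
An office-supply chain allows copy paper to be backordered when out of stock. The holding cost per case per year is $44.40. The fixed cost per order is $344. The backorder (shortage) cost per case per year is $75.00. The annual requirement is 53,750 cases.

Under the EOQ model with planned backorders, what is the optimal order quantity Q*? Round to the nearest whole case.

1,151 cases

Basic EOQ = √(2·53,750·344/44.4) = 912.624
Backorder adjustment √((H+b)/b) = √((44.4+75)/75) = 1.2617
Q* = 912.624 × 1.2617 ≈ 1,151.50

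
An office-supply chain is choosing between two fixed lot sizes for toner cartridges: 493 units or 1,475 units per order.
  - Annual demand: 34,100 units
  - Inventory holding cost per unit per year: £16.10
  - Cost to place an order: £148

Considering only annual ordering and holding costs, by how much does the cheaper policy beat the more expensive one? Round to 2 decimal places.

£1,089.74

For each Q, cost = (D/Q)·S + (Q/2)·H.
TC(493) = (34,100/493)×148 + (493/2)×16.1 = £14,205.57
TC(1,475) = (34,100/1,475)×148 + (1,475/2)×16.1 = £15,295.31
|ΔTC| = |£14,205.57 − £15,295.31| = £1,089.74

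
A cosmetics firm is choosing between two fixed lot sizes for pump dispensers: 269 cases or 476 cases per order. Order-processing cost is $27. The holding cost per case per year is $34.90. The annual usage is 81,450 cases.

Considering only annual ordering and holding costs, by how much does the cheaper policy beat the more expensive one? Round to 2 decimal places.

Annual cost at Q: ordering D·S/Q plus holding Q·H/2.
TC(269) = (81,450/269)×27 + (269/2)×34.9 = $12,869.33
TC(476) = (81,450/476)×27 + (476/2)×34.9 = $12,926.26
Lots of 269 are cheaper by $56.93.

$56.93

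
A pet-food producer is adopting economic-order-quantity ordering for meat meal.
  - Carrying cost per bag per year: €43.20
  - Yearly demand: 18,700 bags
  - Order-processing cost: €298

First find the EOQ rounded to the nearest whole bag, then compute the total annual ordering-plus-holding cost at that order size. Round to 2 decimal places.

€21,942.49

2DS/H = 2·18,700·298/43.2 = 257,990.74
EOQ = √257,990.74 ≈ 507.93 → Q = 508 bags
Orders/yr = 18,700/508 = 36.811; ordering cost = 36.811 × €298 = €10,969.69
Average inventory = 508/2 = 254; holding cost = 254 × €43.2 = €10,972.80
Total = €10,969.69 + €10,972.80 = €21,942.49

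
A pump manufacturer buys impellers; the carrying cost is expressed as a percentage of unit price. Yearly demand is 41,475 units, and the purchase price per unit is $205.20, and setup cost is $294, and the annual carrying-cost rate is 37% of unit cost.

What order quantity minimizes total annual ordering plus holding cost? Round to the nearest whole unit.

H = i·C = 0.37 × $205.2 = $75.9240 per unit-year
2DS/H = 2·41,475·294/75.924 = 321,206.73
EOQ = √321,206.73 ≈ 566.75

567 units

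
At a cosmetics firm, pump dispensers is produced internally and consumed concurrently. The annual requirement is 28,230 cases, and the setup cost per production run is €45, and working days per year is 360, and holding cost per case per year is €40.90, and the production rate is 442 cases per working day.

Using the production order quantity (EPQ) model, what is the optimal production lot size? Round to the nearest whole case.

275 cases

d = 28,230/360 = 78.4167 cases/day;  effective holding cost H(1 − d/p) = 40.9·(1 − 78.4167/442) = 33.64380
Q* = √(2DS / H_eff) = √(2·28,230·45 / 33.64380) ≈ 274.80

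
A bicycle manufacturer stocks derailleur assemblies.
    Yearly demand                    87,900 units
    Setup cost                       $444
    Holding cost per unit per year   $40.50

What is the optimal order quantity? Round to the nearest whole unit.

2DS/H = 2·87,900·444/40.5 = 1,927,288.89
EOQ = √1,927,288.89 ≈ 1,388.27

1,388 units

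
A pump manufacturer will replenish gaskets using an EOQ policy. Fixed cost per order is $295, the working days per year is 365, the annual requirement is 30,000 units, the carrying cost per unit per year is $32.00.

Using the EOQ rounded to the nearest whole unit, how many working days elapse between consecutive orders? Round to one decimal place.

9.1 days

2DS/H = 2·30,000·295/32 = 553,125.00
EOQ = √553,125.00 ≈ 743.72 → Q = 744 units
Days between orders = 365 / (D/Q) = 365 / 40.323 ≈ 9.052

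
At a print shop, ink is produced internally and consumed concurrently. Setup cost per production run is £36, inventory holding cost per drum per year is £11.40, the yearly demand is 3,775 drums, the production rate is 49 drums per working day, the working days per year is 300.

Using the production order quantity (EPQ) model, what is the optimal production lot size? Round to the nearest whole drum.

d = 3,775/300 = 12.5833 drums/day;  effective holding cost H(1 − d/p) = 11.4·(1 − 12.5833/49) = 8.47245
Q* = √(2DS / H_eff) = √(2·3,775·36 / 8.47245) ≈ 179.11

179 drums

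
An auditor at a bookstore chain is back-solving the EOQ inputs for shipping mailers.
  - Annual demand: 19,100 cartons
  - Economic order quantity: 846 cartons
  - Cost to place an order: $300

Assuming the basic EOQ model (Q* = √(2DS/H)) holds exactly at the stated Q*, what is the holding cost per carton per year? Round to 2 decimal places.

$16.01

EOQ relation: Q² = 2DS/H, so rearrange for the unknown.
H = 2DS / Q² = 2 × 19,100 × 300 / 846² = 16.0119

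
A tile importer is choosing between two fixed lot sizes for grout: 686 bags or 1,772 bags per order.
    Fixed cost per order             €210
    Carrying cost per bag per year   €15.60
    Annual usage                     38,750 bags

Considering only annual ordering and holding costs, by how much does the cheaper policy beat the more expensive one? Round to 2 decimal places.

For each Q, cost = (D/Q)·S + (Q/2)·H.
TC(686) = (38,750/686)×210 + (686/2)×15.6 = €17,213.04
TC(1,772) = (38,750/1,772)×210 + (1,772/2)×15.6 = €18,413.87
Lots of 686 are cheaper by €1,200.82.

€1,200.82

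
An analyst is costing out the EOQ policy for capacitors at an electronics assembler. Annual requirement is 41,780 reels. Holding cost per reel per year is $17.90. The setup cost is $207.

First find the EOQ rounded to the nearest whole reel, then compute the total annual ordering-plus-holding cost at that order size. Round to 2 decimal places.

$17,595.88

EOQ = √(2DS/H) = √(2 × 41,780 × 207 / 17.9)
    = √(966,308.38) ≈ 983.01 → Q = 983 reels
Ordering: D/Q × S = 41,780/983 × $207 = $8,798.03
Holding:  Q/2 × H = 983/2 × $17.9 = $8,797.85
Total = $8,798.03 + $8,797.85 = $17,595.88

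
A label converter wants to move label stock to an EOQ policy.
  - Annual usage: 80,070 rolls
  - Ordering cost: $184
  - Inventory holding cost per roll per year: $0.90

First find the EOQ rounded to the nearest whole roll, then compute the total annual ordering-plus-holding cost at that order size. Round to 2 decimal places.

Optimal lot size Q* = (2 × 80,070 × $184 / $0.9)^½ ≈ 5,721.86 → Q = 5,722 rolls
Ordering: D/Q × S = 80,070/5,722 × $184 = $2,574.78
Holding:  Q/2 × H = 5,722/2 × $0.9 = $2,574.90
Total = $2,574.78 + $2,574.90 = $5,149.68

$5,149.68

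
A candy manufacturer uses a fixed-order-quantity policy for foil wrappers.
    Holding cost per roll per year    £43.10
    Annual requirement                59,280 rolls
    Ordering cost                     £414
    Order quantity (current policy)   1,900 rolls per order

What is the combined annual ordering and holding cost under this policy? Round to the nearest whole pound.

£53,862

Orders/yr = 59,280/1,900 = 31.200; ordering cost = 31.200 × £414 = £12,916.80
Average inventory = 1,900/2 = 950; holding cost = 950 × £43.1 = £40,945.00
Total = £12,916.80 + £40,945.00 = £53,861.80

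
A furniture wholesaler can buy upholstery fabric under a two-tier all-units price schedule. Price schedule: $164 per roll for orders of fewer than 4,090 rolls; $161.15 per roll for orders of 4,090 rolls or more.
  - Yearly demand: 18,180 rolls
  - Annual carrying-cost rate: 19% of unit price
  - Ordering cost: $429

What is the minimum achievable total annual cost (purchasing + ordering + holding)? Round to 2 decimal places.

H₁ = 19%×$164 = $31.1600;  H₂ = 19%×$161.15 = $30.6185
EOQ₁ = √(2×18,180×429/31.1600) = 707.53  (< 4,090, feasible at tier 1)
EOQ₂ = √(2×18,180×429/30.6185) = 713.75  (< 4,090 → use Q = 4,090 at tier-2 price)
TC(tier 1 (EOQ₁), Q≈707.5) = $3,003,566.48
TC(tier 2, Q≈4,090.0) = $2,994,228.73
Minimum at tier 2: $2,994,228.73

$2,994,228.73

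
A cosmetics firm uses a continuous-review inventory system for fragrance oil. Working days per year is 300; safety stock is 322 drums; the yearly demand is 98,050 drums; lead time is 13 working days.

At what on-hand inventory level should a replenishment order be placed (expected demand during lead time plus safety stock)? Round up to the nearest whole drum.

4,571 drums

Daily demand d = 98,050 / 300 = 326.833 drums/day
Demand during lead time = 326.833 × 13 = 4,248.83
Reorder point = 4,248.83 + 322 = 4,570.83 → round up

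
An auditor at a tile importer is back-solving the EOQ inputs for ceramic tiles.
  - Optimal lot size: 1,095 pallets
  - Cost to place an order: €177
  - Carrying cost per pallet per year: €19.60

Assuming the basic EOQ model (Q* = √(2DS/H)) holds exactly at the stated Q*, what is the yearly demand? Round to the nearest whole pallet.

66,387 pallets per year

From Q* = √(2DS/H) ⇒ Q*² = 2DS/H.
D = Q²H / (2S) = 1,095² × 19.6 / (2 × 177) = 66,386.69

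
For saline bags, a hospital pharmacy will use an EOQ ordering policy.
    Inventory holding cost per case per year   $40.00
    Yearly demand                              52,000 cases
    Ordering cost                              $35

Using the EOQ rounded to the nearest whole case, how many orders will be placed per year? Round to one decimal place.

Q* = √(2·D·S / H) = √(2·52,000·35 / 40) = √91,000.0 ≈ 301.66 → Q = 302
Orders per year = D/Q = 52,000 / 302 = 172.185

172.2 orders per year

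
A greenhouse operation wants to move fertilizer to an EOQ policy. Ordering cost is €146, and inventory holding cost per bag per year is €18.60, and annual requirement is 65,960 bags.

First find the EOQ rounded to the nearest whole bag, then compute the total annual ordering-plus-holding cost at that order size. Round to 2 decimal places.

Q* = √(2·D·S / H) = √(2·65,960·146 / 18.6) = √1,035,501.1 ≈ 1,017.60 → Q = 1,018 bags
Annual ordering cost = (D/Q)·S = (65,960/1,018) × 146 = €9,459.88
Annual holding cost  = (Q/2)·H = (1,018/2) × 18.6 = €9,467.40
Total = €9,459.88 + €9,467.40 = €18,927.28

€18,927.28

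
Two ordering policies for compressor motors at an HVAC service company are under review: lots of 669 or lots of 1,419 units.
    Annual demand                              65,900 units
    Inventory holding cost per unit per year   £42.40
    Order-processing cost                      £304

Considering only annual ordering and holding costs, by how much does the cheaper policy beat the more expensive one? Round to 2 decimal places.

TC(Q) = (D/Q)S + (Q/2)H
TC(669) = (65,900/669)×304 + (669/2)×42.4 = £44,128.39
TC(1,419) = (65,900/1,419)×304 + (1,419/2)×42.4 = £44,200.91
Lots of 669 are cheaper by £72.52.

£72.52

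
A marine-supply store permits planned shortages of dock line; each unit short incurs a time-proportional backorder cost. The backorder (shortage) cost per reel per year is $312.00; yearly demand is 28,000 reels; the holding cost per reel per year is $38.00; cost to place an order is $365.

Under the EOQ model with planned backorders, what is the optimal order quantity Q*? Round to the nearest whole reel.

777 reels

Q* = √(2DS/H) · √((H + b)/b)
   = √(2 × 28,000 × 365 / 38) · √((38 + 312) / 312)
   = 733.413 × 1.0591 ≈ 776.79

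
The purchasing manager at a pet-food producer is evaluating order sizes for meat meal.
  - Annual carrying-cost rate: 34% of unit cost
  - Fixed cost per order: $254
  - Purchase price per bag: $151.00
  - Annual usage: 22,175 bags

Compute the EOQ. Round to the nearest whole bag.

468 bags

H = i·C = 0.34 × $151 = $51.3400 per bag-year
Q* = √(2·D·S / H) = √(2·22,175·254 / 51.34) = √219,417.6 ≈ 468.42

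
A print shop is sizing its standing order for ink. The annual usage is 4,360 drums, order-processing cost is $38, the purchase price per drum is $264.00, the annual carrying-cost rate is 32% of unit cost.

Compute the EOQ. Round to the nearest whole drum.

Carrying cost H = $264 × 32% = $84.4800/drum/yr
Q* = √(2·D·S / H) = √(2·4,360·38 / 84.48) = √3,922.3 ≈ 62.63

63 drums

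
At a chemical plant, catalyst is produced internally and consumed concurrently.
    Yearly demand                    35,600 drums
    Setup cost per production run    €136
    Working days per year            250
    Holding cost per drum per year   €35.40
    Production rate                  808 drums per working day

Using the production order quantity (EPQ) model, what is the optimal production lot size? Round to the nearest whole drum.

Daily demand d = 35,600/250 = 142.400; p = 808; 1 − d/p = 0.82376
EPQ = √(2DS / (H(1 − d/p)))
    = √(2 × 35,600 × 136 / (35.4 × 0.82376)) ≈ 576.24

576 drums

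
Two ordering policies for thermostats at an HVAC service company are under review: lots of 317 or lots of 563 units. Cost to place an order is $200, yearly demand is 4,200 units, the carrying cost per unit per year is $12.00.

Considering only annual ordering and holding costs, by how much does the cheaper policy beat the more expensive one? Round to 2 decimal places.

Annual cost at Q: ordering D·S/Q plus holding Q·H/2.
TC(317) = (4,200/317)×200 + (317/2)×12 = $4,551.84
TC(563) = (4,200/563)×200 + (563/2)×12 = $4,870.01
Cheaper: Q = 317.  Difference = $318.16

$318.16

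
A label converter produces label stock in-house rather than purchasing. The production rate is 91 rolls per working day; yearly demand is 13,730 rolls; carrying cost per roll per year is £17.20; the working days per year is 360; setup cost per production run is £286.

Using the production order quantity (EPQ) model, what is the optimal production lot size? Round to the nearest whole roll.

887 rolls

Daily demand d = 13,730/360 = 38.139; p = 91; 1 − d/p = 0.58089
EPQ = √(2DS / (H(1 − d/p)))
    = √(2 × 13,730 × 286 / (17.2 × 0.58089)) ≈ 886.59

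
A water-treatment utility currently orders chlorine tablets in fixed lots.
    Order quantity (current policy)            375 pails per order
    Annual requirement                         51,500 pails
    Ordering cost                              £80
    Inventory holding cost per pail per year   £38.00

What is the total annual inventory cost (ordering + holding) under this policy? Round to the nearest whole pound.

£18,112

Orders/yr = 51,500/375 = 137.333; ordering cost = 137.333 × £80 = £10,986.67
Average inventory = 375/2 = 187.5; holding cost = 187.5 × £38 = £7,125.00
Total = £10,986.67 + £7,125.00 = £18,111.67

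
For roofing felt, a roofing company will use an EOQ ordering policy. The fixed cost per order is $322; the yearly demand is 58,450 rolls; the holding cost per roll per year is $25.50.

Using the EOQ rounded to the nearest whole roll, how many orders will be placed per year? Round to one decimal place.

Q* = √(2·D·S / H) = √(2·58,450·322 / 25.5) = √1,476,149.0 ≈ 1,214.97 → Q = 1,215
Orders per year = D/Q = 58,450 / 1,215 = 48.107

48.1 orders per year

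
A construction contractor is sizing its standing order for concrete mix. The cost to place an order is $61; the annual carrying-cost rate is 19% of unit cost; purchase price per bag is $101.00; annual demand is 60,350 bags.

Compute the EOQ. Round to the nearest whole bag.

H = i·C = 0.19 × $101 = $19.1900 per bag-year
2DS/H = 2·60,350·61/19.19 = 383,673.79
EOQ = √383,673.79 ≈ 619.41

619 bags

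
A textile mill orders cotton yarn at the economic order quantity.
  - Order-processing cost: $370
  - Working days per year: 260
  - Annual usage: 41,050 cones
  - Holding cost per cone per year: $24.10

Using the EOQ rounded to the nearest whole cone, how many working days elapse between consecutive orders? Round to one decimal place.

EOQ = √(2DS/H) = √(2 × 41,050 × 370 / 24.1)
    = √(1,260,456.43) ≈ 1,122.70 → Q = 1,123 cones
Cycle time = (working days × Q)/D = (260 × 1,123) / 41,050 = 7.113 days

7.1 days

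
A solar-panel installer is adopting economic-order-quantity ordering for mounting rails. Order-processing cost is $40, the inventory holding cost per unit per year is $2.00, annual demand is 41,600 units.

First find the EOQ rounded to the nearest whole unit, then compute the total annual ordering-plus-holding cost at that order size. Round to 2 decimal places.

$2,579.92

Q* = √(2·D·S / H) = √(2·41,600·40 / 2) = √1,664,000.0 ≈ 1,289.96 → Q = 1,290 units
Annual ordering cost = (D/Q)·S = (41,600/1,290) × 40 = $1,289.92
Annual holding cost  = (Q/2)·H = (1,290/2) × 2 = $1,290.00
Total = $1,289.92 + $1,290.00 = $2,579.92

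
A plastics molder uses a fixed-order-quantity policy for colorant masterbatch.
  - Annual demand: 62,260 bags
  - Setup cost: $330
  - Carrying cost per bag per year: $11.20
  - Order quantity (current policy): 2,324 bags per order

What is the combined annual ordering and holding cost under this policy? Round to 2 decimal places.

$21,855.11

Orders/yr = 62,260/2,324 = 26.790; ordering cost = 26.790 × $330 = $8,840.71
Average inventory = 2,324/2 = 1162; holding cost = 1162 × $11.2 = $13,014.40
Total = $8,840.71 + $13,014.40 = $21,855.11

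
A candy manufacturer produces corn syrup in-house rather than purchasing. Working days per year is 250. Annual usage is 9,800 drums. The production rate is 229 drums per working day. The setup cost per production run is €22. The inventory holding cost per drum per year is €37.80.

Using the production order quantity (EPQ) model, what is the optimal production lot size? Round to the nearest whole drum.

117 drums

d = 9,800/250 = 39.2000 drums/day;  effective holding cost H(1 − d/p) = 37.8·(1 − 39.2000/229) = 31.32943
Q* = √(2DS / H_eff) = √(2·9,800·22 / 31.32943) ≈ 117.32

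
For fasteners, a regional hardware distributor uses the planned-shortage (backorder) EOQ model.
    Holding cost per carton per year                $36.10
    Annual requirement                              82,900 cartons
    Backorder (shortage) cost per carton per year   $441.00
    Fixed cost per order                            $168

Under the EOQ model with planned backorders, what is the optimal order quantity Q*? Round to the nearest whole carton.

Basic EOQ = √(2·82,900·168/36.1) = 878.402
Backorder adjustment √((H+b)/b) = √((36.1+441)/441) = 1.0401
Q* = 878.402 × 1.0401 ≈ 913.65

914 cartons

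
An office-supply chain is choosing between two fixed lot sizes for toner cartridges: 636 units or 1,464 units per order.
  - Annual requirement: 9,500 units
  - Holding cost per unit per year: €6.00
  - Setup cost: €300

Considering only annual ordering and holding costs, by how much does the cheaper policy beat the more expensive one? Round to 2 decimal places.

€50.41

For each Q, cost = (D/Q)·S + (Q/2)·H.
TC(636) = (9,500/636)×300 + (636/2)×6 = €6,389.13
TC(1,464) = (9,500/1,464)×300 + (1,464/2)×6 = €6,338.72
|ΔTC| = |€6,389.13 − €6,338.72| = €50.41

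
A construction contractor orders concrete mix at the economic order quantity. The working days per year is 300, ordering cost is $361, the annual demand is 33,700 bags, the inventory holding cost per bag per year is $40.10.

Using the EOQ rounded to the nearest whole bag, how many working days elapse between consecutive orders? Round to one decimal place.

6.9 days

Optimal lot size Q* = (2 × 33,700 × $361 / $40.1)^½ ≈ 778.95 → Q = 779 bags
Cycle time = (working days × Q)/D = (300 × 779) / 33,700 = 6.935 days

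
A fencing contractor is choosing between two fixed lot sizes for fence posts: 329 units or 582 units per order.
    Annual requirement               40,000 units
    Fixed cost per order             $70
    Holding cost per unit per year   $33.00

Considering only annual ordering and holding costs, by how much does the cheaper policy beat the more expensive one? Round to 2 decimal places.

$474.86

TC(Q) = (D/Q)S + (Q/2)H
TC(329) = (40,000/329)×70 + (329/2)×33 = $13,939.14
TC(582) = (40,000/582)×70 + (582/2)×33 = $14,414.00
|ΔTC| = |$13,939.14 − $14,414.00| = $474.86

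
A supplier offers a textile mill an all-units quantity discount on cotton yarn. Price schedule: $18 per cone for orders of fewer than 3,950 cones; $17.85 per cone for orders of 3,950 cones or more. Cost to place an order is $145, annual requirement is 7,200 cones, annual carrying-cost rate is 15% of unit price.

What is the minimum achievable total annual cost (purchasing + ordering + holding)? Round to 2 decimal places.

H₁ = 15%×$18 = $2.7000;  H₂ = 15%×$17.85 = $2.6775
EOQ₁ = √(2×7,200×145/2.7000) = 879.39  (< 3,950, feasible at tier 1)
EOQ₂ = √(2×7,200×145/2.6775) = 883.08  (< 3,950 → use Q = 3,950 at tier-2 price)
TC(tier 1 (EOQ₁), Q≈879.4) = $131,974.36
TC(tier 2, Q≈3,950.0) = $134,072.37
Minimum at tier 1 (EOQ₁): $131,974.36

$131,974.36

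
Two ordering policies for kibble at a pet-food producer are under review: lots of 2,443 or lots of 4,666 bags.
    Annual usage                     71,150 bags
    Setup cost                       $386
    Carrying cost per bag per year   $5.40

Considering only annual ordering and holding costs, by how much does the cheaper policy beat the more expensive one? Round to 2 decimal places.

Annual cost at Q: ordering D·S/Q plus holding Q·H/2.
TC(2,443) = (71,150/2,443)×386 + (2,443/2)×5.4 = $17,837.97
TC(4,666) = (71,150/4,666)×386 + (4,666/2)×5.4 = $18,484.16
|ΔTC| = |$17,837.97 − $18,484.16| = $646.19

$646.19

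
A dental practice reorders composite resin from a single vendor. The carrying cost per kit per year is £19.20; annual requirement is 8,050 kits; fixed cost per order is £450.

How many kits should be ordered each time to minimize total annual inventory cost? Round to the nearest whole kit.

2DS/H = 2·8,050·450/19.2 = 377,343.75
EOQ = √377,343.75 ≈ 614.28

614 kits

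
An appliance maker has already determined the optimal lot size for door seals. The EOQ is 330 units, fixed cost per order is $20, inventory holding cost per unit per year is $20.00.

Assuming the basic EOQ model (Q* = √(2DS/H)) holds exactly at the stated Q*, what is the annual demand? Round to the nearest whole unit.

54,450 units per year

From Q* = √(2DS/H) ⇒ Q*² = 2DS/H.
D = Q²H / (2S) = 330² × 20 / (2 × 20) = 54,450.00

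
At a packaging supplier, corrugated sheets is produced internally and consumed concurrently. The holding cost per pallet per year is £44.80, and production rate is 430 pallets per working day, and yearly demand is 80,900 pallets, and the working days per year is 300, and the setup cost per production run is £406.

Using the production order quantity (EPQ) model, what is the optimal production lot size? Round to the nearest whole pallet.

Daily demand d = 80,900/300 = 269.667; p = 430; 1 − d/p = 0.37287
EPQ = √(2DS / (H(1 − d/p)))
    = √(2 × 80,900 × 406 / (44.8 × 0.37287)) ≈ 1,983.06

1,983 pallets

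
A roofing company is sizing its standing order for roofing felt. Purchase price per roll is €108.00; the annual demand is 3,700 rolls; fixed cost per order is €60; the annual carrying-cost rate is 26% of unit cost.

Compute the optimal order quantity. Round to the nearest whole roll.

126 rolls

H = i·C = 0.26 × €108 = €28.0800 per roll-year
Optimal lot size Q* = (2 × 3,700 × €60 / €28.08)^½ ≈ 125.75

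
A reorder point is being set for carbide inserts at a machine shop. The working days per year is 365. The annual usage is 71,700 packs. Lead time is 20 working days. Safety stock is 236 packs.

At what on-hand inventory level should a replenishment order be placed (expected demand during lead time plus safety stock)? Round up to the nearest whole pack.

4,165 packs

Daily demand d = 71,700 / 365 = 196.438 packs/day
Demand during lead time = 196.438 × 20 = 3,928.77
Reorder point = 3,928.77 + 236 = 4,164.77 → round up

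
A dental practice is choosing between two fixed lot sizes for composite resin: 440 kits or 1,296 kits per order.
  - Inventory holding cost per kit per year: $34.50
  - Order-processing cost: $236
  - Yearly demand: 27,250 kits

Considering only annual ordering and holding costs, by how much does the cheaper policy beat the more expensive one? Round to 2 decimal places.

$5,112.28

TC(Q) = (D/Q)S + (Q/2)H
TC(440) = (27,250/440)×236 + (440/2)×34.5 = $22,205.91
TC(1,296) = (27,250/1,296)×236 + (1,296/2)×34.5 = $27,318.19
Lots of 440 are cheaper by $5,112.28.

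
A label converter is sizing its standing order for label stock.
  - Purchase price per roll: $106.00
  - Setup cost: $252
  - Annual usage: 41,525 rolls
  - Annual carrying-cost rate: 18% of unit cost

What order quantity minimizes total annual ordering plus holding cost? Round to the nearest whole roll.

1,047 rolls

Holding cost per roll per year: H = 18% × $106 = $19.0800
Optimal lot size Q* = (2 × 41,525 × $252 / $19.08)^½ ≈ 1,047.32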